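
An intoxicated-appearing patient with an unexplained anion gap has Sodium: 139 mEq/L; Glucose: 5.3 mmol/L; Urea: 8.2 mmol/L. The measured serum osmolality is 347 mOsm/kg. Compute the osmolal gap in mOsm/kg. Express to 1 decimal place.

55.5 mOsm/kg

Calculated osmolality = 2·Na + glucose + urea
= 2·139 + 5.3 + 8.2
= 278 + 5.30 + 8.20
= 291.5 mOsm/kg ≈ 291.5 mOsm/kg
Osmolar gap = measured − calculated = 347 − 291.5 = 55.5 mOsm/kg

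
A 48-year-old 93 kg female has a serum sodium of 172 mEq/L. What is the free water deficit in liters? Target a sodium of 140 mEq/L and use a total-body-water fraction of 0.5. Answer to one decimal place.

TBW = 0.5 · 93 = 46.5 L
Free water deficit = TBW · (Na/140 − 1)
= 46.5 · (172/140 − 1)
= 46.5 · 0.2286
= 10.63 L

10.6 L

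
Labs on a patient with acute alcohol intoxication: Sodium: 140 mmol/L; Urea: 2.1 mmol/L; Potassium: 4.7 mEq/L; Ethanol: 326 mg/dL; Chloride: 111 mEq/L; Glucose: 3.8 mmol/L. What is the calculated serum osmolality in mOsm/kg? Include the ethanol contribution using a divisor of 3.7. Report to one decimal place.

Calculated osmolality = 2·Na + glucose + urea + ethanol/3.7
= 2·140 + 3.8 + 2.1 + 326/3.7
= 280 + 3.80 + 2.10 + 88.11
= 374.01 mOsm/kg

374.0 mOsm/kg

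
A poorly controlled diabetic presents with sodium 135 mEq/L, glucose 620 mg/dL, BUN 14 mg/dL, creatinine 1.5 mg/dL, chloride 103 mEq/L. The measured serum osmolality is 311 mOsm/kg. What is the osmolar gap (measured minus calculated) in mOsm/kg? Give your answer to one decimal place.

Calculated osmolality = 2·Na + glucose/18 + BUN/2.8
= 2·135 + 620/18 + 14/2.8
= 270 + 34.44 + 5
= 309.44 mOsm/kg ≈ 309.4 mOsm/kg
Osmolar gap = measured − calculated = 311 − 309.4 = 1.6 mOsm/kg

1.6 mOsm/kg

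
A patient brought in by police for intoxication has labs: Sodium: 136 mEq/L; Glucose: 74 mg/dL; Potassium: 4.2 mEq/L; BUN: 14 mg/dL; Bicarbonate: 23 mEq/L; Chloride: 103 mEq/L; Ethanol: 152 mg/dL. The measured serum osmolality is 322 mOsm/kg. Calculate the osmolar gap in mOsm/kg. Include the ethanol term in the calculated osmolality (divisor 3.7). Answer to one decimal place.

-0.2 mOsm/kg

Calculated osmolality = 2·Na + glucose/18 + BUN/2.8 + ethanol/3.7
= 2·136 + 74/18 + 14/2.8 + 152/3.7
= 272 + 4.11 + 5 + 41.08
= 322.19 mOsm/kg ≈ 322.2 mOsm/kg
Osmolar gap = measured − calculated = 322 − 322.2 = -0.2 mOsm/kg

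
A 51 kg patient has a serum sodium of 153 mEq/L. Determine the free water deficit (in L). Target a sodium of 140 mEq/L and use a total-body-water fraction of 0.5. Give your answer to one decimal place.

2.4 L

TBW = 0.5 · 51 = 25.5 L
Free water deficit = TBW · (Na/140 − 1)
= 25.5 · (153/140 − 1)
= 25.5 · 0.0929
= 2.37 L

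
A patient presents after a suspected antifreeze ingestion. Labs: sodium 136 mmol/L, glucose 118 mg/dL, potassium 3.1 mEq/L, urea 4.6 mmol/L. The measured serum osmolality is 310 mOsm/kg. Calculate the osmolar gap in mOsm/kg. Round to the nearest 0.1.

26.8 mOsm/kg

Calculated osmolality = 2·Na + glucose/18 + urea
= 2·136 + 118/18 + 4.6
= 272 + 6.56 + 4.60
= 283.16 mOsm/kg ≈ 283.2 mOsm/kg
Osmolar gap = measured − calculated = 310 − 283.2 = 26.8 mOsm/kg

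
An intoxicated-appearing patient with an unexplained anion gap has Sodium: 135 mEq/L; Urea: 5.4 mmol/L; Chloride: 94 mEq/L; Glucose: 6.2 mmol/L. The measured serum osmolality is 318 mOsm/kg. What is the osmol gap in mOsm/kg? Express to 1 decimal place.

36.4 mOsm/kg

Calculated osmolality = 2·Na + glucose + urea
= 2·135 + 6.2 + 5.4
= 270 + 6.20 + 5.40
= 281.6 mOsm/kg ≈ 281.6 mOsm/kg
Osmolar gap = measured − calculated = 318 − 281.6 = 36.4 mOsm/kg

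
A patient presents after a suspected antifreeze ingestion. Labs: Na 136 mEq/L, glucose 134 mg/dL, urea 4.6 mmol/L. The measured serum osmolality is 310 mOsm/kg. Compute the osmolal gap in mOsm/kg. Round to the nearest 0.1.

Calculated osmolality = 2·Na + glucose/18 + urea
= 2·136 + 134/18 + 4.6
= 272 + 7.44 + 4.60
= 284.04 mOsm/kg ≈ 284.0 mOsm/kg
Osmolar gap = measured − calculated = 310 − 284.0 = 26.0 mOsm/kg

26.0 mOsm/kg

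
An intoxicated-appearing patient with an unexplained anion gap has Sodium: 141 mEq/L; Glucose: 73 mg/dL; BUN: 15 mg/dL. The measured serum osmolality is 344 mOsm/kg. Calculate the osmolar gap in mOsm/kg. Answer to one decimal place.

52.6 mOsm/kg

Calculated osmolality = 2·Na + glucose/18 + BUN/2.8
= 2·141 + 73/18 + 15/2.8
= 282 + 4.06 + 5.36
= 291.42 mOsm/kg ≈ 291.4 mOsm/kg
Osmolar gap = measured − calculated = 344 − 291.4 = 52.6 mOsm/kg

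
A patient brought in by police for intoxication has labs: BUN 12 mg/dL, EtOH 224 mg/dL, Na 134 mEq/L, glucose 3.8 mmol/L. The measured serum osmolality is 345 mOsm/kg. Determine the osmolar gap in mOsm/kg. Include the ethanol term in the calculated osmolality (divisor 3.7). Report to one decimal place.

8.4 mOsm/kg

Calculated osmolality = 2·Na + glucose + BUN/2.8 + ethanol/3.7
= 2·134 + 3.8 + 12/2.8 + 224/3.7
= 268 + 3.80 + 4.29 + 60.54
= 336.63 mOsm/kg ≈ 336.6 mOsm/kg
Osmolar gap = measured − calculated = 345 − 336.6 = 8.4 mOsm/kg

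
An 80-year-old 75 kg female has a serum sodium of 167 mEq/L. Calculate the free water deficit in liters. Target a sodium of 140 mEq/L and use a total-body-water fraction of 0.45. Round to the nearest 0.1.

TBW = 0.45 · 75 = 33.75 L
Free water deficit = TBW · (Na/140 − 1)
= 33.75 · (167/140 − 1)
= 33.75 · 0.1929
= 6.51 L

6.5 L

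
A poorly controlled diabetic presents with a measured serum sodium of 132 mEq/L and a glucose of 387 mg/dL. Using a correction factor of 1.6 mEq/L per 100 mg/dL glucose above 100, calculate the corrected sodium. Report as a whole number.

137 mEq/L

Corrected Na = measured Na + 1.6 · (glucose − 100)/100
= 132 + 1.6 · (387 − 100)/100
= 132 + 4.6
= 136.6 mEq/L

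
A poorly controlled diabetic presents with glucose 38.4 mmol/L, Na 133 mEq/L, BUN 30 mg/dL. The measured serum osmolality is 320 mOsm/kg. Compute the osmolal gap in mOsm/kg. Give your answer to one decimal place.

4.9 mOsm/kg

Calculated osmolality = 2·Na + glucose + BUN/2.8
= 2·133 + 38.4 + 30/2.8
= 266 + 38.40 + 10.71
= 315.11 mOsm/kg ≈ 315.1 mOsm/kg
Osmolar gap = measured − calculated = 320 − 315.1 = 4.9 mOsm/kg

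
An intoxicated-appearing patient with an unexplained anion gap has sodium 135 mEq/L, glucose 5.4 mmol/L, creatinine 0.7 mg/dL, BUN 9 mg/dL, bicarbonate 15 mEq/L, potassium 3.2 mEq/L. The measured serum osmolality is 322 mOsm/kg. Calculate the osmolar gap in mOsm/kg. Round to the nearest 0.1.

43.4 mOsm/kg

Calculated osmolality = 2·Na + glucose + BUN/2.8
= 2·135 + 5.4 + 9/2.8
= 270 + 5.40 + 3.21
= 278.61 mOsm/kg ≈ 278.6 mOsm/kg
Osmolar gap = measured − calculated = 322 − 278.6 = 43.4 mOsm/kg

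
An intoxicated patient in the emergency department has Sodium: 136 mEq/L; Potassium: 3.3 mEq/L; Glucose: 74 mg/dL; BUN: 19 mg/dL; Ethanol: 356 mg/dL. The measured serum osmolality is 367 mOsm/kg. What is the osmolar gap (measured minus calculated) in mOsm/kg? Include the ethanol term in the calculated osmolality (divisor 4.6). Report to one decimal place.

6.7 mOsm/kg

Calculated osmolality = 2·Na + glucose/18 + BUN/2.8 + ethanol/4.6
= 2·136 + 74/18 + 19/2.8 + 356/4.6
= 272 + 4.11 + 6.79 + 77.39
= 360.29 mOsm/kg ≈ 360.3 mOsm/kg
Osmolar gap = measured − calculated = 367 − 360.3 = 6.7 mOsm/kg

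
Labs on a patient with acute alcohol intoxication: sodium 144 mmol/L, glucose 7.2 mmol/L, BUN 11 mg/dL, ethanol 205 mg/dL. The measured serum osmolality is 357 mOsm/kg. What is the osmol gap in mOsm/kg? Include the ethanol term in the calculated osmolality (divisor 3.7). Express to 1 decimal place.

2.5 mOsm/kg

Calculated osmolality = 2·Na + glucose + BUN/2.8 + ethanol/3.7
= 2·144 + 7.2 + 11/2.8 + 205/3.7
= 288 + 7.20 + 3.93 + 55.41
= 354.54 mOsm/kg ≈ 354.5 mOsm/kg
Osmolar gap = measured − calculated = 357 − 354.5 = 2.5 mOsm/kg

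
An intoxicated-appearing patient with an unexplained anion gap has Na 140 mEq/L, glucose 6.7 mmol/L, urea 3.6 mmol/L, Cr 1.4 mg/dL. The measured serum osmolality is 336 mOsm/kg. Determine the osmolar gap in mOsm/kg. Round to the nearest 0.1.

Calculated osmolality = 2·Na + glucose + urea
= 2·140 + 6.7 + 3.6
= 280 + 6.70 + 3.60
= 290.3 mOsm/kg ≈ 290.3 mOsm/kg
Osmolar gap = measured − calculated = 336 − 290.3 = 45.7 mOsm/kg

45.7 mOsm/kg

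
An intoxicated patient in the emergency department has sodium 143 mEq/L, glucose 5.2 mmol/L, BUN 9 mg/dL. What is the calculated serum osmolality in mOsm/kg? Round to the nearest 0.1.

294.4 mOsm/kg

Calculated osmolality = 2·Na + glucose + BUN/2.8
= 2·143 + 5.2 + 9/2.8
= 286 + 5.20 + 3.21
= 294.41 mOsm/kg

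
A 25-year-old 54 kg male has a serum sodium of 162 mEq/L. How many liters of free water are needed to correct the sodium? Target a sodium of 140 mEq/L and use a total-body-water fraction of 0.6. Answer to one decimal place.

5.1 L

TBW = 0.6 · 54 = 32.4 L
Free water deficit = TBW · (Na/140 − 1)
= 32.4 · (162/140 − 1)
= 32.4 · 0.1571
= 5.09 L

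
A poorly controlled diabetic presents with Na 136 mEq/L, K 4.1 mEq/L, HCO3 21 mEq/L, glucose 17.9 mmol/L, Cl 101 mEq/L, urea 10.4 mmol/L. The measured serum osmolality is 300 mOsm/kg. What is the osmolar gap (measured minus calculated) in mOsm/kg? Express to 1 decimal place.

Calculated osmolality = 2·Na + glucose + urea
= 2·136 + 17.9 + 10.4
= 272 + 17.90 + 10.40
= 300.3 mOsm/kg ≈ 300.3 mOsm/kg
Osmolar gap = measured − calculated = 300 − 300.3 = -0.3 mOsm/kg

-0.3 mOsm/kg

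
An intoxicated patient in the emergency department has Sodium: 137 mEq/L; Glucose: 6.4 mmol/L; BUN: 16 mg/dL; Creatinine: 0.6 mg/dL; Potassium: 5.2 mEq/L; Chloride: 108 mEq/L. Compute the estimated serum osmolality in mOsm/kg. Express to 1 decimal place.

Calculated osmolality = 2·Na + glucose + BUN/2.8
= 2·137 + 6.4 + 16/2.8
= 274 + 6.40 + 5.71
= 286.11 mOsm/kg

286.1 mOsm/kg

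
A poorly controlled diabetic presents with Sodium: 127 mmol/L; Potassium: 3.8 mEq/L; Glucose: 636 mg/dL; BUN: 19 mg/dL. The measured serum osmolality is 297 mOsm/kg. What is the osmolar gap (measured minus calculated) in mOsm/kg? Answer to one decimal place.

0.9 mOsm/kg

Calculated osmolality = 2·Na + glucose/18 + BUN/2.8
= 2·127 + 636/18 + 19/2.8
= 254 + 35.33 + 6.79
= 296.12 mOsm/kg ≈ 296.1 mOsm/kg
Osmolar gap = measured − calculated = 297 − 296.1 = 0.9 mOsm/kg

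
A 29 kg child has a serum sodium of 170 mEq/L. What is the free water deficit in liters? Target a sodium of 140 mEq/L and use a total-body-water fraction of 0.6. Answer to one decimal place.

TBW = 0.6 · 29 = 17.4 L
Free water deficit = TBW · (Na/140 − 1)
= 17.4 · (170/140 − 1)
= 17.4 · 0.2143
= 3.73 L

3.7 L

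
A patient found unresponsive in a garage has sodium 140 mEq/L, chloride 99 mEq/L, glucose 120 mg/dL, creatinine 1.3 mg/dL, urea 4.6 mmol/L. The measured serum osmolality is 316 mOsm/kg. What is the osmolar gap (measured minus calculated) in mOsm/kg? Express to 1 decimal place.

Calculated osmolality = 2·Na + glucose/18 + urea
= 2·140 + 120/18 + 4.6
= 280 + 6.67 + 4.60
= 291.27 mOsm/kg ≈ 291.3 mOsm/kg
Osmolar gap = measured − calculated = 316 − 291.3 = 24.7 mOsm/kg

24.7 mOsm/kg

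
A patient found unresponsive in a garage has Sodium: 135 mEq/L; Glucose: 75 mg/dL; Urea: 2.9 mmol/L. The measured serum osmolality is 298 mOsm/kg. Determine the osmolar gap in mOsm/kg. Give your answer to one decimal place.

Calculated osmolality = 2·Na + glucose/18 + urea
= 2·135 + 75/18 + 2.9
= 270 + 4.17 + 2.90
= 277.07 mOsm/kg ≈ 277.1 mOsm/kg
Osmolar gap = measured − calculated = 298 − 277.1 = 20.9 mOsm/kg

20.9 mOsm/kg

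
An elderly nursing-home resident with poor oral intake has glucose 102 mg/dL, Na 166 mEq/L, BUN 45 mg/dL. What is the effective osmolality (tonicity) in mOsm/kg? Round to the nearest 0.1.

Effective osmolality excludes urea (freely permeant across cell membranes):
2·Na + glucose/18
= 2·166 + 102/18
= 332 + 5.67
= 337.67 mOsm/kg

337.7 mOsm/kg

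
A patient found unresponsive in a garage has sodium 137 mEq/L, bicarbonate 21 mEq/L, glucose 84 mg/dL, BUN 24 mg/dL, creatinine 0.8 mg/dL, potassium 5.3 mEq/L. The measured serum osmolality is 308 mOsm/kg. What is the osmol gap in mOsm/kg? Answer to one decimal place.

20.8 mOsm/kg

Calculated osmolality = 2·Na + glucose/18 + BUN/2.8
= 2·137 + 84/18 + 24/2.8
= 274 + 4.67 + 8.57
= 287.24 mOsm/kg ≈ 287.2 mOsm/kg
Osmolar gap = measured − calculated = 308 − 287.2 = 20.8 mOsm/kg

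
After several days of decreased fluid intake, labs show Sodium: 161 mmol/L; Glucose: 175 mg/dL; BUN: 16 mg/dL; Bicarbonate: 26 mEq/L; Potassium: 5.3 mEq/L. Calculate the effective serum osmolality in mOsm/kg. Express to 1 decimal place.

331.7 mOsm/kg

Effective osmolality excludes urea (freely permeant across cell membranes):
2·Na + glucose/18
= 2·161 + 175/18
= 322 + 9.72
= 331.72 mOsm/kg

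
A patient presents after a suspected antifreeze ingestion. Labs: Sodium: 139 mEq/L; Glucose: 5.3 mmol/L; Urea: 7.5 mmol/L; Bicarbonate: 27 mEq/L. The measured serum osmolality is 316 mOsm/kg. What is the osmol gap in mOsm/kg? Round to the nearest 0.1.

25.2 mOsm/kg

Calculated osmolality = 2·Na + glucose + urea
= 2·139 + 5.3 + 7.5
= 278 + 5.30 + 7.50
= 290.8 mOsm/kg ≈ 290.8 mOsm/kg
Osmolar gap = measured − calculated = 316 − 290.8 = 25.2 mOsm/kg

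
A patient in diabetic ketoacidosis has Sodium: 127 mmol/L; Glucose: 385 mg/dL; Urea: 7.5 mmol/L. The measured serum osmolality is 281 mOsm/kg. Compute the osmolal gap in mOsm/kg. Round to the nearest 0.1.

Calculated osmolality = 2·Na + glucose/18 + urea
= 2·127 + 385/18 + 7.5
= 254 + 21.39 + 7.50
= 282.89 mOsm/kg ≈ 282.9 mOsm/kg
Osmolar gap = measured − calculated = 281 − 282.9 = -1.9 mOsm/kg

-1.9 mOsm/kg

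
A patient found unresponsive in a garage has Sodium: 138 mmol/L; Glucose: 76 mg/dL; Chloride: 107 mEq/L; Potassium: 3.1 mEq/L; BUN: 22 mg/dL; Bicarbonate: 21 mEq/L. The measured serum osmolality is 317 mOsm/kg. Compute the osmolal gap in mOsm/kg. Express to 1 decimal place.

28.9 mOsm/kg

Calculated osmolality = 2·Na + glucose/18 + BUN/2.8
= 2·138 + 76/18 + 22/2.8
= 276 + 4.22 + 7.86
= 288.08 mOsm/kg ≈ 288.1 mOsm/kg
Osmolar gap = measured − calculated = 317 − 288.1 = 28.9 mOsm/kg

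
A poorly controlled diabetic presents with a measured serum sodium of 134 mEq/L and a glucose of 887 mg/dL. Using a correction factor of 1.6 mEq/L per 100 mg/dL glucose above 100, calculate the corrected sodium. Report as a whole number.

Corrected Na = measured Na + 1.6 · (glucose − 100)/100
= 134 + 1.6 · (887 − 100)/100
= 134 + 12.6
= 146.6 mEq/L

147 mEq/L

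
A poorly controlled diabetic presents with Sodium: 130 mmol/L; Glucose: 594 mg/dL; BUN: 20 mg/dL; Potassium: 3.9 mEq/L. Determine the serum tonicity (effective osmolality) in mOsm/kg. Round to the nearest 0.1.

Effective osmolality excludes urea (freely permeant across cell membranes):
2·Na + glucose/18
= 2·130 + 594/18
= 260 + 33
= 293 mOsm/kg

293.0 mOsm/kg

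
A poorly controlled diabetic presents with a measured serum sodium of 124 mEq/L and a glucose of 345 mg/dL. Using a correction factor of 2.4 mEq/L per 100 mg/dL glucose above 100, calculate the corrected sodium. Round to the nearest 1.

Corrected Na = measured Na + 2.4 · (glucose − 100)/100
= 124 + 2.4 · (345 − 100)/100
= 124 + 5.9
= 129.9 mEq/L

130 mEq/L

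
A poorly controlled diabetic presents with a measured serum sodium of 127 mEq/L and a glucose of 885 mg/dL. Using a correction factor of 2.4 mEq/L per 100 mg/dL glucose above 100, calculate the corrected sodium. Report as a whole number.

146 mEq/L

Corrected Na = measured Na + 2.4 · (glucose − 100)/100
= 127 + 2.4 · (885 − 100)/100
= 127 + 18.8
= 145.8 mEq/L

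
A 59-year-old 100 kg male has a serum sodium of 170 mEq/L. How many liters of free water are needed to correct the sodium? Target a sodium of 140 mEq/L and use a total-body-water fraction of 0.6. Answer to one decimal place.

12.9 L

TBW = 0.6 · 100 = 60 L
Free water deficit = TBW · (Na/140 − 1)
= 60 · (170/140 − 1)
= 60 · 0.2143
= 12.86 L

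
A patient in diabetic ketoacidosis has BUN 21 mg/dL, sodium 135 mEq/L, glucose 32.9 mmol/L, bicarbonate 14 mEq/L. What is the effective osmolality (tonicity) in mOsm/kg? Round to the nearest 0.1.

302.9 mOsm/kg

Effective osmolality excludes urea (freely permeant across cell membranes):
2·Na + glucose
= 2·135 + 32.9
= 270 + 32.9
= 302.9 mOsm/kg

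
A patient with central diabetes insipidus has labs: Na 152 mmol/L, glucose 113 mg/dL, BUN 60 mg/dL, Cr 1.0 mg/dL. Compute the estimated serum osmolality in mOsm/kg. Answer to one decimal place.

Calculated osmolality = 2·Na + glucose/18 + BUN/2.8
= 2·152 + 113/18 + 60/2.8
= 304 + 6.28 + 21.43
= 331.71 mOsm/kg

331.7 mOsm/kg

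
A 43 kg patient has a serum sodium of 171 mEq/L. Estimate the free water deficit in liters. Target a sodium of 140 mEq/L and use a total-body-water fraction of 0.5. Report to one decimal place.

4.8 L

TBW = 0.5 · 43 = 21.5 L
Free water deficit = TBW · (Na/140 − 1)
= 21.5 · (171/140 − 1)
= 21.5 · 0.2214
= 4.76 L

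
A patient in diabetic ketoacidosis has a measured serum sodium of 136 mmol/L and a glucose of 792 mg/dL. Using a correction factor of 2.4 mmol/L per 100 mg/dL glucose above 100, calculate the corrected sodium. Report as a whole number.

Corrected Na = measured Na + 2.4 · (glucose − 100)/100
= 136 + 2.4 · (792 − 100)/100
= 136 + 16.6
= 152.6 mmol/L

153 mmol/L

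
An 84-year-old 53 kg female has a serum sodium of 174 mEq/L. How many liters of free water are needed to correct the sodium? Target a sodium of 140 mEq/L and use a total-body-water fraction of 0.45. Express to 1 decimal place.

TBW = 0.45 · 53 = 23.85 L
Free water deficit = TBW · (Na/140 − 1)
= 23.85 · (174/140 − 1)
= 23.85 · 0.2429
= 5.79 L

5.8 L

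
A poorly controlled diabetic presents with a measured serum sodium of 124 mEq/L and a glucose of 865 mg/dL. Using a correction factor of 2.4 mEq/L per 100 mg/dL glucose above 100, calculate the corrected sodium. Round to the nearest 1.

Corrected Na = measured Na + 2.4 · (glucose − 100)/100
= 124 + 2.4 · (865 − 100)/100
= 124 + 18.4
= 142.4 mEq/L

142 mEq/L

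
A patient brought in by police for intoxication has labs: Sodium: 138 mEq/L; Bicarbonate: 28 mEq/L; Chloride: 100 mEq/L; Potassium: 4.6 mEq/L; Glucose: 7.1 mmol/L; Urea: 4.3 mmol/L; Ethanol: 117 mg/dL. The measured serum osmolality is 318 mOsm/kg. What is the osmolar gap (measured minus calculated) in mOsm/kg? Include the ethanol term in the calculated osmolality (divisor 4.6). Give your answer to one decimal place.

Calculated osmolality = 2·Na + glucose + urea + ethanol/4.6
= 2·138 + 7.1 + 4.3 + 117/4.6
= 276 + 7.10 + 4.30 + 25.43
= 312.83 mOsm/kg ≈ 312.8 mOsm/kg
Osmolar gap = measured − calculated = 318 − 312.8 = 5.2 mOsm/kg

5.2 mOsm/kg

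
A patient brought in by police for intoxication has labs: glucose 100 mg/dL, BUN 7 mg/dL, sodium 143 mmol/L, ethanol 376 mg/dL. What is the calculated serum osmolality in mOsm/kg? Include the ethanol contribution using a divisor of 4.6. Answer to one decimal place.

375.8 mOsm/kg

Calculated osmolality = 2·Na + glucose/18 + BUN/2.8 + ethanol/4.6
= 2·143 + 100/18 + 7/2.8 + 376/4.6
= 286 + 5.56 + 2.50 + 81.74
= 375.8 mOsm/kg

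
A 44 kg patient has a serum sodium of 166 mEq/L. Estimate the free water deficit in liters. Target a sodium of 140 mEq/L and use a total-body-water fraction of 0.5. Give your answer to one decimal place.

TBW = 0.5 · 44 = 22 L
Free water deficit = TBW · (Na/140 − 1)
= 22 · (166/140 − 1)
= 22 · 0.1857
= 4.09 L

4.1 L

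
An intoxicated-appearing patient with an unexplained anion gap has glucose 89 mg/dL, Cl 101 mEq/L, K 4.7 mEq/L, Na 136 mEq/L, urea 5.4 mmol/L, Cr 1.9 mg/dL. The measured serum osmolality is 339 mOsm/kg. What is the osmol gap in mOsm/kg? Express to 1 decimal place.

Calculated osmolality = 2·Na + glucose/18 + urea
= 2·136 + 89/18 + 5.4
= 272 + 4.94 + 5.40
= 282.34 mOsm/kg ≈ 282.3 mOsm/kg
Osmolar gap = measured − calculated = 339 − 282.3 = 56.7 mOsm/kg

56.7 mOsm/kg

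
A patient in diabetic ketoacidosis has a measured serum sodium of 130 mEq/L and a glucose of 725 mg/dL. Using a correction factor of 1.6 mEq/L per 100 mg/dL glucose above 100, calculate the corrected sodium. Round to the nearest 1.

Corrected Na = measured Na + 1.6 · (glucose − 100)/100
= 130 + 1.6 · (725 − 100)/100
= 130 + 10
= 140 mEq/L

140 mEq/L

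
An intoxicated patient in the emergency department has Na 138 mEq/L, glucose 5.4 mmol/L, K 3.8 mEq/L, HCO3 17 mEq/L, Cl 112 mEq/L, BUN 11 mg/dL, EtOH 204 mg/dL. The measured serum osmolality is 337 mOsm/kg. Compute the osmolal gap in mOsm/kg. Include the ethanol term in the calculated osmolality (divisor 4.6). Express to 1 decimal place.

7.3 mOsm/kg

Calculated osmolality = 2·Na + glucose + BUN/2.8 + ethanol/4.6
= 2·138 + 5.4 + 11/2.8 + 204/4.6
= 276 + 5.40 + 3.93 + 44.35
= 329.68 mOsm/kg ≈ 329.7 mOsm/kg
Osmolar gap = measured − calculated = 337 − 329.7 = 7.3 mOsm/kg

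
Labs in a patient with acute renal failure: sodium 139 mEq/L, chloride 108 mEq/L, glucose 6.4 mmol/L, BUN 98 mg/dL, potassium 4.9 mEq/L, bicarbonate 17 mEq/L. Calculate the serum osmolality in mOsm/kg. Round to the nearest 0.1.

Calculated osmolality = 2·Na + glucose + BUN/2.8
= 2·139 + 6.4 + 98/2.8
= 278 + 6.40 + 35
= 319.4 mOsm/kg

319.4 mOsm/kg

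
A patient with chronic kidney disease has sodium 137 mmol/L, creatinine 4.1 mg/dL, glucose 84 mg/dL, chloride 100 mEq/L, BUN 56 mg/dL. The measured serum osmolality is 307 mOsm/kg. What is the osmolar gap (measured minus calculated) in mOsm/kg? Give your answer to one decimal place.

Calculated osmolality = 2·Na + glucose/18 + BUN/2.8
= 2·137 + 84/18 + 56/2.8
= 274 + 4.67 + 20
= 298.67 mOsm/kg ≈ 298.7 mOsm/kg
Osmolar gap = measured − calculated = 307 − 298.7 = 8.3 mOsm/kg

8.3 mOsm/kg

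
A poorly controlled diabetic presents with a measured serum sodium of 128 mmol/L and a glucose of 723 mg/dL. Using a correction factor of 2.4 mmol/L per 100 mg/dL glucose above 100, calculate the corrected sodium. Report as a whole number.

143 mmol/L

Corrected Na = measured Na + 2.4 · (glucose − 100)/100
= 128 + 2.4 · (723 − 100)/100
= 128 + 15
= 143 mmol/L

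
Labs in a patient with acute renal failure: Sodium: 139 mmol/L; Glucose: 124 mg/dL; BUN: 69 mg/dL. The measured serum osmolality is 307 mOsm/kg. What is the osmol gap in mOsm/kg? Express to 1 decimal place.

-2.5 mOsm/kg

Calculated osmolality = 2·Na + glucose/18 + BUN/2.8
= 2·139 + 124/18 + 69/2.8
= 278 + 6.89 + 24.64
= 309.53 mOsm/kg ≈ 309.5 mOsm/kg
Osmolar gap = measured − calculated = 307 − 309.5 = -2.5 mOsm/kg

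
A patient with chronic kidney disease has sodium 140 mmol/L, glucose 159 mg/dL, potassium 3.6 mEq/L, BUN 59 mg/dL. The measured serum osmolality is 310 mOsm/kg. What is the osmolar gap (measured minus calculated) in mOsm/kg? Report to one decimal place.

Calculated osmolality = 2·Na + glucose/18 + BUN/2.8
= 2·140 + 159/18 + 59/2.8
= 280 + 8.83 + 21.07
= 309.9 mOsm/kg ≈ 309.9 mOsm/kg
Osmolar gap = measured − calculated = 310 − 309.9 = 0.1 mOsm/kg

0.1 mOsm/kg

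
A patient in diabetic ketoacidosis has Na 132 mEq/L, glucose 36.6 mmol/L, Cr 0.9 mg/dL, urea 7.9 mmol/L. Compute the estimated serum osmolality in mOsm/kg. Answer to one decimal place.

Calculated osmolality = 2·Na + glucose + urea
= 2·132 + 36.6 + 7.9
= 264 + 36.60 + 7.90
= 308.5 mOsm/kg

308.5 mOsm/kg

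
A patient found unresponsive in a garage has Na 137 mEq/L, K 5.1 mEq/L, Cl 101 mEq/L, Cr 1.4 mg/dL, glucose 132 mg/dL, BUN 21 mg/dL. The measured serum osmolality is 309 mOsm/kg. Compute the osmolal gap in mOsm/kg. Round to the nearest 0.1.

20.2 mOsm/kg

Calculated osmolality = 2·Na + glucose/18 + BUN/2.8
= 2·137 + 132/18 + 21/2.8
= 274 + 7.33 + 7.50
= 288.83 mOsm/kg ≈ 288.8 mOsm/kg
Osmolar gap = measured − calculated = 309 − 288.8 = 20.2 mOsm/kg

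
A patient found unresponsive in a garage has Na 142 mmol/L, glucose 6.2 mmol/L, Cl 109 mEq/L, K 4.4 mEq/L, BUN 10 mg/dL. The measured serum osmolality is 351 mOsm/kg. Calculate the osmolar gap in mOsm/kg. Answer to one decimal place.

57.2 mOsm/kg

Calculated osmolality = 2·Na + glucose + BUN/2.8
= 2·142 + 6.2 + 10/2.8
= 284 + 6.20 + 3.57
= 293.77 mOsm/kg ≈ 293.8 mOsm/kg
Osmolar gap = measured − calculated = 351 − 293.8 = 57.2 mOsm/kg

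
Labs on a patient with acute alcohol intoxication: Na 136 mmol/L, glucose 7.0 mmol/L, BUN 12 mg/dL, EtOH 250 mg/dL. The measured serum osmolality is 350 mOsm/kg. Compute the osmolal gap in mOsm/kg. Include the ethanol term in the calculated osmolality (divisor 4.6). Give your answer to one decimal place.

Calculated osmolality = 2·Na + glucose + BUN/2.8 + ethanol/4.6
= 2·136 + 7 + 12/2.8 + 250/4.6
= 272 + 7 + 4.29 + 54.35
= 337.64 mOsm/kg ≈ 337.6 mOsm/kg
Osmolar gap = measured − calculated = 350 − 337.6 = 12.4 mOsm/kg

12.4 mOsm/kg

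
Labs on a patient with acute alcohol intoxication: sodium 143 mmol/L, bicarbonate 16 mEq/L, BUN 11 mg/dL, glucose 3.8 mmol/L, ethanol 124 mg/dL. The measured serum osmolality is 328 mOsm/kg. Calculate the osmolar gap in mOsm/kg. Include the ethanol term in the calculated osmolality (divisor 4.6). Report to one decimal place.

7.3 mOsm/kg

Calculated osmolality = 2·Na + glucose + BUN/2.8 + ethanol/4.6
= 2·143 + 3.8 + 11/2.8 + 124/4.6
= 286 + 3.80 + 3.93 + 26.96
= 320.69 mOsm/kg ≈ 320.7 mOsm/kg
Osmolar gap = measured − calculated = 328 − 320.7 = 7.3 mOsm/kg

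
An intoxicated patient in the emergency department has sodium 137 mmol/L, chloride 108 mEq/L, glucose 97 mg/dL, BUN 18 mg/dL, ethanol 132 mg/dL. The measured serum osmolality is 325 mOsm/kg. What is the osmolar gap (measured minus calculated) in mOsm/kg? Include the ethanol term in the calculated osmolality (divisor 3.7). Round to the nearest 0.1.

3.5 mOsm/kg

Calculated osmolality = 2·Na + glucose/18 + BUN/2.8 + ethanol/3.7
= 2·137 + 97/18 + 18/2.8 + 132/3.7
= 274 + 5.39 + 6.43 + 35.68
= 321.5 mOsm/kg ≈ 321.5 mOsm/kg
Osmolar gap = measured − calculated = 325 − 321.5 = 3.5 mOsm/kg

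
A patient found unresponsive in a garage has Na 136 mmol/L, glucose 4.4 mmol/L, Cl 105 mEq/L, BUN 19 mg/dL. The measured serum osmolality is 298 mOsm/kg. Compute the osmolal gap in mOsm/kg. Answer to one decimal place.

Calculated osmolality = 2·Na + glucose + BUN/2.8
= 2·136 + 4.4 + 19/2.8
= 272 + 4.40 + 6.79
= 283.19 mOsm/kg ≈ 283.2 mOsm/kg
Osmolar gap = measured − calculated = 298 − 283.2 = 14.8 mOsm/kg

14.8 mOsm/kg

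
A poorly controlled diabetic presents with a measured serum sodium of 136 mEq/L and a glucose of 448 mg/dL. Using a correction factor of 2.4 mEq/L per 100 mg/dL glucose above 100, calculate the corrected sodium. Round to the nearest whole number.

Corrected Na = measured Na + 2.4 · (glucose − 100)/100
= 136 + 2.4 · (448 − 100)/100
= 136 + 8.4
= 144.4 mEq/L

144 mEq/L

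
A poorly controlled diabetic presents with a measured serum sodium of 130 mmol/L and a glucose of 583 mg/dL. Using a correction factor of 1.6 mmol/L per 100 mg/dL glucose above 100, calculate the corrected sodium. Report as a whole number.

138 mmol/L

Corrected Na = measured Na + 1.6 · (glucose − 100)/100
= 130 + 1.6 · (583 − 100)/100
= 130 + 7.7
= 137.7 mmol/L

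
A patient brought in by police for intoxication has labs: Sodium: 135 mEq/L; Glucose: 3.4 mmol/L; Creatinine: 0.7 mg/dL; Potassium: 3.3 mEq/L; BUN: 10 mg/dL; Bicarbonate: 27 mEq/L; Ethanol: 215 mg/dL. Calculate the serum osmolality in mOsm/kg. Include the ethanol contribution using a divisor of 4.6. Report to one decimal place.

323.7 mOsm/kg

Calculated osmolality = 2·Na + glucose + BUN/2.8 + ethanol/4.6
= 2·135 + 3.4 + 10/2.8 + 215/4.6
= 270 + 3.40 + 3.57 + 46.74
= 323.71 mOsm/kg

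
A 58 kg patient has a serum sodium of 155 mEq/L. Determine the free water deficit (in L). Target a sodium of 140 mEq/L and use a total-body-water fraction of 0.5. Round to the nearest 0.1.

TBW = 0.5 · 58 = 29 L
Free water deficit = TBW · (Na/140 − 1)
= 29 · (155/140 − 1)
= 29 · 0.1071
= 3.11 L

3.1 L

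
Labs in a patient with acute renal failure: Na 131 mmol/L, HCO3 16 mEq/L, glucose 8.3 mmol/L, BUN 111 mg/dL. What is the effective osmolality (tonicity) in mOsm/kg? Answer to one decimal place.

270.3 mOsm/kg

Effective osmolality excludes urea (freely permeant across cell membranes):
2·Na + glucose
= 2·131 + 8.3
= 262 + 8.3
= 270.3 mOsm/kg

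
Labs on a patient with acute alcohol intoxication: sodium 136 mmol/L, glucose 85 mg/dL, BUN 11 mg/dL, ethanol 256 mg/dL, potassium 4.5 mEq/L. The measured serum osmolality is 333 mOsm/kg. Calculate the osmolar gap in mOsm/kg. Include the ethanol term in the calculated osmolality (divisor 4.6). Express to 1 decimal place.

-3.3 mOsm/kg

Calculated osmolality = 2·Na + glucose/18 + BUN/2.8 + ethanol/4.6
= 2·136 + 85/18 + 11/2.8 + 256/4.6
= 272 + 4.72 + 3.93 + 55.65
= 336.3 mOsm/kg ≈ 336.3 mOsm/kg
Osmolar gap = measured − calculated = 333 − 336.3 = -3.3 mOsm/kg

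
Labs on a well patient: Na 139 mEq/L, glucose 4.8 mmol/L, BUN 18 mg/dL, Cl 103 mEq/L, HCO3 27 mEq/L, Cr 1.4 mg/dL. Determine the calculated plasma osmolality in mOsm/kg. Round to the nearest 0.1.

Calculated osmolality = 2·Na + glucose + BUN/2.8
= 2·139 + 4.8 + 18/2.8
= 278 + 4.80 + 6.43
= 289.23 mOsm/kg

289.2 mOsm/kg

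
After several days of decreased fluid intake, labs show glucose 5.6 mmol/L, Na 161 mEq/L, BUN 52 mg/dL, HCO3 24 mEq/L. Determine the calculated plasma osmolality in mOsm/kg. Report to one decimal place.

346.2 mOsm/kg

Calculated osmolality = 2·Na + glucose + BUN/2.8
= 2·161 + 5.6 + 52/2.8
= 322 + 5.60 + 18.57
= 346.17 mOsm/kg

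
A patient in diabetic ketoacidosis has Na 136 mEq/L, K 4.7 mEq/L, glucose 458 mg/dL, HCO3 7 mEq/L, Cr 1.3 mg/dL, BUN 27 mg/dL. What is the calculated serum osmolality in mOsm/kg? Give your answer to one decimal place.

307.1 mOsm/kg

Calculated osmolality = 2·Na + glucose/18 + BUN/2.8
= 2·136 + 458/18 + 27/2.8
= 272 + 25.44 + 9.64
= 307.08 mOsm/kg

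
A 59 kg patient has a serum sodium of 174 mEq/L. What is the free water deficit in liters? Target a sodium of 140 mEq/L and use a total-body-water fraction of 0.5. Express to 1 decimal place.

TBW = 0.5 · 59 = 29.5 L
Free water deficit = TBW · (Na/140 − 1)
= 29.5 · (174/140 − 1)
= 29.5 · 0.2429
= 7.17 L

7.2 L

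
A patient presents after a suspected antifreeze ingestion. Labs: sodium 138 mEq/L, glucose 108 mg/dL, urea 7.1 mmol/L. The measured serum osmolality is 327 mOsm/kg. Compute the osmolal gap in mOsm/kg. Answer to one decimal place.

Calculated osmolality = 2·Na + glucose/18 + urea
= 2·138 + 108/18 + 7.1
= 276 + 6 + 7.10
= 289.1 mOsm/kg ≈ 289.1 mOsm/kg
Osmolar gap = measured − calculated = 327 − 289.1 = 37.9 mOsm/kg

37.9 mOsm/kg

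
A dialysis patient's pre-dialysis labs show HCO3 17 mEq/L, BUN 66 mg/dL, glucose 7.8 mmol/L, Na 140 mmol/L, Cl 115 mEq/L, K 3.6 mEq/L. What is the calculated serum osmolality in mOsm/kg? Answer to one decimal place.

Calculated osmolality = 2·Na + glucose + BUN/2.8
= 2·140 + 7.8 + 66/2.8
= 280 + 7.80 + 23.57
= 311.37 mOsm/kg

311.4 mOsm/kg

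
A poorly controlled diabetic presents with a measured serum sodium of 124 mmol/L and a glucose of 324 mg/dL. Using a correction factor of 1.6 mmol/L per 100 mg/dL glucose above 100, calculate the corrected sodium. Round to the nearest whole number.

Corrected Na = measured Na + 1.6 · (glucose − 100)/100
= 124 + 1.6 · (324 − 100)/100
= 124 + 3.6
= 127.6 mmol/L

128 mmol/L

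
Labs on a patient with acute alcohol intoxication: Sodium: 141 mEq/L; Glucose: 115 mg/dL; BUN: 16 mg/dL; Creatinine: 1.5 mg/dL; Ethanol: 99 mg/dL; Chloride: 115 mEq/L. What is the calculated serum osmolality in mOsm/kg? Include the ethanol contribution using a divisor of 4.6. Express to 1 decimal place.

315.6 mOsm/kg

Calculated osmolality = 2·Na + glucose/18 + BUN/2.8 + ethanol/4.6
= 2·141 + 115/18 + 16/2.8 + 99/4.6
= 282 + 6.39 + 5.71 + 21.52
= 315.62 mOsm/kg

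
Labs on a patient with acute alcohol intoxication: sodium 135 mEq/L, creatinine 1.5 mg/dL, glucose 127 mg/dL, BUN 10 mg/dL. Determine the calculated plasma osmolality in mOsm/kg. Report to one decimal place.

280.6 mOsm/kg

Calculated osmolality = 2·Na + glucose/18 + BUN/2.8
= 2·135 + 127/18 + 10/2.8
= 270 + 7.06 + 3.57
= 280.63 mOsm/kg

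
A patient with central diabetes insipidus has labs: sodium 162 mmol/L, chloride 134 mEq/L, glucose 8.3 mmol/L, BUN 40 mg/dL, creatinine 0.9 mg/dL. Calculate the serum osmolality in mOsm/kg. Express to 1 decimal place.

346.6 mOsm/kg

Calculated osmolality = 2·Na + glucose + BUN/2.8
= 2·162 + 8.3 + 40/2.8
= 324 + 8.30 + 14.29
= 346.59 mOsm/kg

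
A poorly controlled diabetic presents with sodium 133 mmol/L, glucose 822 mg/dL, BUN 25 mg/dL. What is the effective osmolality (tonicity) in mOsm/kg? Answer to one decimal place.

Effective osmolality excludes urea (freely permeant across cell membranes):
2·Na + glucose/18
= 2·133 + 822/18
= 266 + 45.67
= 311.67 mOsm/kg

311.7 mOsm/kg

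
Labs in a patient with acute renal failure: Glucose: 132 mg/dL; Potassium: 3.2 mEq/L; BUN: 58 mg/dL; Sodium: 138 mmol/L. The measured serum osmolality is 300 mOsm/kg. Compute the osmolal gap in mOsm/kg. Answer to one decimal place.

-4.0 mOsm/kg

Calculated osmolality = 2·Na + glucose/18 + BUN/2.8
= 2·138 + 132/18 + 58/2.8
= 276 + 7.33 + 20.71
= 304.04 mOsm/kg ≈ 304.0 mOsm/kg
Osmolar gap = measured − calculated = 300 − 304.0 = -4.0 mOsm/kg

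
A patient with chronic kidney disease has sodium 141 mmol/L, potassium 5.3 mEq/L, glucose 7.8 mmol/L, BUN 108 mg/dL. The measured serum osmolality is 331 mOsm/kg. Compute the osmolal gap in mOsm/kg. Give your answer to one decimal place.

2.6 mOsm/kg

Calculated osmolality = 2·Na + glucose + BUN/2.8
= 2·141 + 7.8 + 108/2.8
= 282 + 7.80 + 38.57
= 328.37 mOsm/kg ≈ 328.4 mOsm/kg
Osmolar gap = measured − calculated = 331 − 328.4 = 2.6 mOsm/kg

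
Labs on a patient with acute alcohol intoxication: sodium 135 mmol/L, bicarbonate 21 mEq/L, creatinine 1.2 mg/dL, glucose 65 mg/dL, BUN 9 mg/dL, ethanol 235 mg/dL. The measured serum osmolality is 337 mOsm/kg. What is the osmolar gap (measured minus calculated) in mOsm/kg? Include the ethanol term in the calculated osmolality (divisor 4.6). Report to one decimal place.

9.1 mOsm/kg

Calculated osmolality = 2·Na + glucose/18 + BUN/2.8 + ethanol/4.6
= 2·135 + 65/18 + 9/2.8 + 235/4.6
= 270 + 3.61 + 3.21 + 51.09
= 327.91 mOsm/kg ≈ 327.9 mOsm/kg
Osmolar gap = measured − calculated = 337 − 327.9 = 9.1 mOsm/kg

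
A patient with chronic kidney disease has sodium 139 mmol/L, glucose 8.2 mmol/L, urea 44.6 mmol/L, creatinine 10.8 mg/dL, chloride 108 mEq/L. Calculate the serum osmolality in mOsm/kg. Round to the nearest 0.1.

330.8 mOsm/kg

Calculated osmolality = 2·Na + glucose + urea
= 2·139 + 8.2 + 44.6
= 278 + 8.20 + 44.60
= 330.8 mOsm/kg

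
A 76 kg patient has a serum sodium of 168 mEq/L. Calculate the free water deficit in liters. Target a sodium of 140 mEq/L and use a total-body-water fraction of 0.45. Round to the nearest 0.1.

6.8 L

TBW = 0.45 · 76 = 34.2 L
Free water deficit = TBW · (Na/140 − 1)
= 34.2 · (168/140 − 1)
= 34.2 · 0.2
= 6.84 L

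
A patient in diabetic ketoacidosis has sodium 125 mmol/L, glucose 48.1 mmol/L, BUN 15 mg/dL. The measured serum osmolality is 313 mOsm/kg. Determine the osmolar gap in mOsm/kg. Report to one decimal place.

9.5 mOsm/kg

Calculated osmolality = 2·Na + glucose + BUN/2.8
= 2·125 + 48.1 + 15/2.8
= 250 + 48.10 + 5.36
= 303.46 mOsm/kg ≈ 303.5 mOsm/kg
Osmolar gap = measured − calculated = 313 − 303.5 = 9.5 mOsm/kg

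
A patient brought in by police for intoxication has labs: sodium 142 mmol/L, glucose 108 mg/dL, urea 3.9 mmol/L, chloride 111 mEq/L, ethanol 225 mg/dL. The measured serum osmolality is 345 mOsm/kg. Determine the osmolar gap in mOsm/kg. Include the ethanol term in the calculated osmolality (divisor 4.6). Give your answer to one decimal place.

Calculated osmolality = 2·Na + glucose/18 + urea + ethanol/4.6
= 2·142 + 108/18 + 3.9 + 225/4.6
= 284 + 6 + 3.90 + 48.91
= 342.81 mOsm/kg ≈ 342.8 mOsm/kg
Osmolar gap = measured − calculated = 345 − 342.8 = 2.2 mOsm/kg

2.2 mOsm/kg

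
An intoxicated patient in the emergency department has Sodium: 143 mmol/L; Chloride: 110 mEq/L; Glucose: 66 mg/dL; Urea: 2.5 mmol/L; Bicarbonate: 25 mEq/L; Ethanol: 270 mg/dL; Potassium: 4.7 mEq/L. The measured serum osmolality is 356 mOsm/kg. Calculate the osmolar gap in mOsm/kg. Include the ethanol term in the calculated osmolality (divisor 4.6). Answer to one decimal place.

Calculated osmolality = 2·Na + glucose/18 + urea + ethanol/4.6
= 2·143 + 66/18 + 2.5 + 270/4.6
= 286 + 3.67 + 2.50 + 58.70
= 350.87 mOsm/kg ≈ 350.9 mOsm/kg
Osmolar gap = measured − calculated = 356 − 350.9 = 5.1 mOsm/kg

5.1 mOsm/kg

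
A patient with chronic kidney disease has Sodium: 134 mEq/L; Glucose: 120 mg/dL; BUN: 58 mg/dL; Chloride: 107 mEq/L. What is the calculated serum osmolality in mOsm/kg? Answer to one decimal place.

295.4 mOsm/kg

Calculated osmolality = 2·Na + glucose/18 + BUN/2.8
= 2·134 + 120/18 + 58/2.8
= 268 + 6.67 + 20.71
= 295.38 mOsm/kg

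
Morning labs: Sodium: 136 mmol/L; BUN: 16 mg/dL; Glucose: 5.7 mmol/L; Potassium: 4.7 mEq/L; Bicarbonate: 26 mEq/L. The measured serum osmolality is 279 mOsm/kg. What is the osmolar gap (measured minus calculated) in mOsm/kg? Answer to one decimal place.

-4.4 mOsm/kg

Calculated osmolality = 2·Na + glucose + BUN/2.8
= 2·136 + 5.7 + 16/2.8
= 272 + 5.70 + 5.71
= 283.41 mOsm/kg ≈ 283.4 mOsm/kg
Osmolar gap = measured − calculated = 279 − 283.4 = -4.4 mOsm/kg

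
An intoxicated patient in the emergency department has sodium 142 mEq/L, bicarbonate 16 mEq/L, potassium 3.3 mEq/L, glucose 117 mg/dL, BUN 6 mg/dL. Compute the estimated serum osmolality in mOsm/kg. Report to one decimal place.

Calculated osmolality = 2·Na + glucose/18 + BUN/2.8
= 2·142 + 117/18 + 6/2.8
= 284 + 6.50 + 2.14
= 292.64 mOsm/kg

292.6 mOsm/kg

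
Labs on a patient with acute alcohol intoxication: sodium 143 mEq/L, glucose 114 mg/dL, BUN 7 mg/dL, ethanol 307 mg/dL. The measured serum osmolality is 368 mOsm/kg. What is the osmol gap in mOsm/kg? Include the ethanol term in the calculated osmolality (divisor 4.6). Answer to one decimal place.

6.4 mOsm/kg

Calculated osmolality = 2·Na + glucose/18 + BUN/2.8 + ethanol/4.6
= 2·143 + 114/18 + 7/2.8 + 307/4.6
= 286 + 6.33 + 2.50 + 66.74
= 361.57 mOsm/kg ≈ 361.6 mOsm/kg
Osmolar gap = measured − calculated = 368 − 361.6 = 6.4 mOsm/kg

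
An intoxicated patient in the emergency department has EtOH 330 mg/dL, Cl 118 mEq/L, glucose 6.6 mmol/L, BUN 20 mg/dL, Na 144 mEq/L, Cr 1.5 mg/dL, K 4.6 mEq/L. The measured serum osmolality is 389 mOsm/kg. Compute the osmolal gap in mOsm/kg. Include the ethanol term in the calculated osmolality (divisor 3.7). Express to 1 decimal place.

Calculated osmolality = 2·Na + glucose + BUN/2.8 + ethanol/3.7
= 2·144 + 6.6 + 20/2.8 + 330/3.7
= 288 + 6.60 + 7.14 + 89.19
= 390.93 mOsm/kg ≈ 390.9 mOsm/kg
Osmolar gap = measured − calculated = 389 − 390.9 = -1.9 mOsm/kg

-1.9 mOsm/kg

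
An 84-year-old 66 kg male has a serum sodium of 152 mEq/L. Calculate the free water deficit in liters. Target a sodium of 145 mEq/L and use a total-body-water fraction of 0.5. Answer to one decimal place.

TBW = 0.5 · 66 = 33 L
Free water deficit = TBW · (Na/145 − 1)
= 33 · (152/145 − 1)
= 33 · 0.0483
= 1.59 L

1.6 L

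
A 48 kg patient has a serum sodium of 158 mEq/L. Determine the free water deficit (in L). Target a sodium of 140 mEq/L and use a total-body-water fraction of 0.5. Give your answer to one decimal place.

3.1 L

TBW = 0.5 · 48 = 24 L
Free water deficit = TBW · (Na/140 − 1)
= 24 · (158/140 − 1)
= 24 · 0.1286
= 3.09 L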